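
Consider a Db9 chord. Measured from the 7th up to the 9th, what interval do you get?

major third

Db9 (Db dominant ninth) is spelled Db F Ab Cb Eb.
The 7th is Cb and the 9th is Eb.
From Cb to Eb is 4 semitones, exactly the major third.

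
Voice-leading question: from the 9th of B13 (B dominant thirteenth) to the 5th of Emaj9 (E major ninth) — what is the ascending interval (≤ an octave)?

The 9th of B13 (B dominant thirteenth) is C♯; the 5th of Emaj9 (E major ninth) is B.
7 letter names make it a seventh; at 10 semitones (a half step narrower than major) the quality is minor.

minor seventh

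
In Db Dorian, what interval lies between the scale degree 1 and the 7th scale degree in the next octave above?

Spelling Db Dorian: Db Eb Fb Gb Ab Bb Cb.
The scale degree 1 is Db and the 7th scale degree (up an octave) is Cb.
From Db to Cb: 22 semitones over a fourteenth = minor.

minor fourteenth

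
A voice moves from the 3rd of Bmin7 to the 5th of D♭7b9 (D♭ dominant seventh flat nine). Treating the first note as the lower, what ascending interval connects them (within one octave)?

The 3rd of Bmin7 is D; the 5th of D♭7b9 (D♭ dominant seventh flat nine) is A♭.
D up to A♭ is 6 semitones, a half step narrower than a perfect fifth, so the interval is diminished.

diminished 5th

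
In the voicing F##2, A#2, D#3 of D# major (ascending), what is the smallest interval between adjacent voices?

minor third

Adjacent intervals: F##2→A#2 = minor third; A#2→D#3 = perfect fourth.
The smallest is F##2 to A#2, a minor third (3 semitones).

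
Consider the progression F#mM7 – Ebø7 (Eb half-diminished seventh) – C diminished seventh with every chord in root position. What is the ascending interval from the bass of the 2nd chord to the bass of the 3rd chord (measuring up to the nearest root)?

M6

The roots are Eb and C.
Eb up to C spans 6 letter names and 9 semitones — a major sixth.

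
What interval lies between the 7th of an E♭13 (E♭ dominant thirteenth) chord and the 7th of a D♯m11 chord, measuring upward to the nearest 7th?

E♭13 (E♭ dominant thirteenth) has D♭ as its 7th, and D♯m11 has C♯ as its 7th.
D♭ up to C♯ is 12 semitones, a half step wider than a major seventh, so the interval is augmented.

A7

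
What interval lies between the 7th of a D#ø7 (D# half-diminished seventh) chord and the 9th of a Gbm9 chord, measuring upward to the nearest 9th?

diminished sixth

D#ø7 (D# half-diminished seventh) has C# as its 7th, and Gbm9 has Ab as its 9th.
6 letter names make it a sixth; at 7 semitones (a whole step narrower than major) the quality is diminished.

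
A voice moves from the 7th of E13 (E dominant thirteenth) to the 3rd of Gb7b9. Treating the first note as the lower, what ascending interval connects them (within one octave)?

m6

The 7th of E13 (E dominant thirteenth) is D; the 3rd of Gb7b9 is Bb.
From D to Bb: 8 semitones over a sixth = minor.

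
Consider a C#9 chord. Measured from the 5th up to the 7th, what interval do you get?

The chord tones of C#9 are C# E# G# B D#.
5th = G#; 7th = B.
From G# to B: 3 semitones over a third = minor.

minor third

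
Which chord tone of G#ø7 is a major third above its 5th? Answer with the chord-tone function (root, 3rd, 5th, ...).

7th

Spelling the chord: G#, B, D, F#.
The 5th is D. A major third above D is F#.
F# is the chord's 7th.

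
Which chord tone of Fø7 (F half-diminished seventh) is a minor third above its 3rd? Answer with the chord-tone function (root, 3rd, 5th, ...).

Fø (F half-diminished seventh): F Ab Cb Eb.
The 3rd is Ab. A minor third above Ab is Cb.
Cb is the chord's 5th.

5th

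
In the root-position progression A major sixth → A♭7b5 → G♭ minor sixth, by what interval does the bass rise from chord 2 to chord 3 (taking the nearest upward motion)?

minor seventh

The roots are A♭ and G♭.
From A♭ to G♭: 10 semitones over a seventh = minor.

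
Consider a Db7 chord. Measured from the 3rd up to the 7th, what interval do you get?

The chord tones of Db7 are Db–F–Ab–Cb.
So we need the interval from F up to Cb.
From F to Cb: 6 semitones over a fifth = diminished.
This 3–7 tritone is the characteristic tension at the heart of the dominant sound.

diminished fifth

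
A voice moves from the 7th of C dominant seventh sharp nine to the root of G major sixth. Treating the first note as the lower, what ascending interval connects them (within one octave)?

C dominant seventh sharp nine has Bb as its 7th, and G major sixth has G as its root.
Counting 6 letters and 9 half steps from Bb gives a major sixth.

major sixth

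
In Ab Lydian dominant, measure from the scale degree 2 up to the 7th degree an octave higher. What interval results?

minor thirteenth

The scale runs Ab Bb C D Eb F Gb.
That puts Bb below Gb.
From Bb to Gb: 20 semitones over a thirteenth = minor.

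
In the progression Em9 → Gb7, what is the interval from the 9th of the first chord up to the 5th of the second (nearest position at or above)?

diminished sixth

The 9th of Em9 is F#; the 5th of Gb7 is Db.
From F# to Db: 7 semitones over a sixth = diminished.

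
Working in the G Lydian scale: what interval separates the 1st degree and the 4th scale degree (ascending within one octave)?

Spelling the G Lydian scale: G A B C♯ D E F♯.
The 1st degree is G and the 4th degree is C♯.
4 letter names make it a fourth; at 6 semitones (a half step wider than perfect) the quality is augmented.

augmented fourth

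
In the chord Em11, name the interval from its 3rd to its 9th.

The chord tones of E minor eleventh are E–G–B–D–F#–A.
The 3rd is G and the 9th is F#.
Counting 7 letters and 11 half steps from G gives a major seventh.

M7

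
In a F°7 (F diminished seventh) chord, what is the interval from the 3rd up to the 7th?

Spelling the chord: F A♭ C♭ E𝄫.
That puts A♭ below E𝄫.
A♭ up to E𝄫 is 6 semitones, a half step narrower than a perfect fifth, so the interval is diminished.

diminished fifth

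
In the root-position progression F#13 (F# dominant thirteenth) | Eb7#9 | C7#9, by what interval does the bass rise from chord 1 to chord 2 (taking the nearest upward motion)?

d7

The roots are F# and Eb.
From F# to Eb: 9 semitones over a seventh = diminished.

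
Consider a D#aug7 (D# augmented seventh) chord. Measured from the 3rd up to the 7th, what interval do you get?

diminished fifth

The chord tones of D# augmented seventh are D#-F##-A##-C#.
3rd = F##; 7th = C#.
From F## to C#: 6 semitones over a fifth = diminished.
That tritone between 3rd and 7th is what gives the dominant seventh its pull toward resolution.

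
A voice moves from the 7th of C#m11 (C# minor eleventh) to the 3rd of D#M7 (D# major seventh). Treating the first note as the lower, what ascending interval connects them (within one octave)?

A5

C#m11 (C# minor eleventh) has B as its 7th, and D#M7 (D# major seventh) has F## as its 3rd.
5 letter names make it a fifth; at 8 semitones (a half step wider than perfect) the quality is augmented.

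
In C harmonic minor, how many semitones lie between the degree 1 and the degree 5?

The scale is C D Eb F G Ab B.
C up to G is a perfect fifth — 7 semitones.

7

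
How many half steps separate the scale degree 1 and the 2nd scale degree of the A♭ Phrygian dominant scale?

1

The scale is A♭ B𝄫 C D♭ E♭ F♭ G♭.
A♭ up to B𝄫 is a minor second — 1 semitone.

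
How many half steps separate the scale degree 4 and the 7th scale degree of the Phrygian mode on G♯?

The scale is G♯ A B C♯ D♯ E F♯.
C♯ up to F♯ is a perfect fourth — 5 semitones.

5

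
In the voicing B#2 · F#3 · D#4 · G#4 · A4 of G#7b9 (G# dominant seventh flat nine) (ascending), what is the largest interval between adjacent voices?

Adjacent intervals: B#2→F#3 = diminished fifth; F#3→D#4 = major sixth; D#4→G#4 = perfect fourth; G#4→A4 = minor second.
The largest is F#3 to D#4, a major sixth (9 semitones).

major sixth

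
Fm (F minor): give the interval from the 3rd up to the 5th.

M3

Spelling the chord: F-Ab-C.
3rd = Ab; 5th = C.
From Ab to C is 4 semitones, exactly the major third.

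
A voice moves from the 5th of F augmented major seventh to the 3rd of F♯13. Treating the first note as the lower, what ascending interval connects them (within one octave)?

major sixth

F augmented major seventh has C♯ as its 5th, and F♯13 has A♯ as its 3rd.
C♯ up to A♯ spans 6 letter names and 9 semitones — a major sixth.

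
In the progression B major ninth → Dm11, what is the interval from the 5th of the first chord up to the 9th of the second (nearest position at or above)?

m7

The 5th of B major ninth is F#; the 9th of Dm11 is E.
F# up to E is 10 semitones, a half step narrower than a major seventh, so the interval is minor.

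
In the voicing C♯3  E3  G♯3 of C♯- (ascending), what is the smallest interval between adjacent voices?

minor 3rd

Adjacent intervals: C♯3→E3 = minor third; E3→G♯3 = major third.
The smallest is C♯3 to E3, a minor third (3 semitones).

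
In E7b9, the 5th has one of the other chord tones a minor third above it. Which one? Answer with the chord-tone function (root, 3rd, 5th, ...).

7th

E dominant seventh flat nine is spelled E–G#–B–D–F.
The 5th is B. A minor third above B is D.
D is the chord's 7th.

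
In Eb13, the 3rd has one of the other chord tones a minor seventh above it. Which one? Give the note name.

Eb dominant thirteenth: Eb G Bb Db F C.
The 3rd is G. A minor seventh above G is F.
F is the chord's 9th.

F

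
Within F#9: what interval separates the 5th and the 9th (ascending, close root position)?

F#9 (F# dominant ninth) is spelled F#–A#–C#–E–G#.
That puts C# below G#.
C# up to G# spans 5 letter names and 7 semitones — a perfect fifth.

perfect 5th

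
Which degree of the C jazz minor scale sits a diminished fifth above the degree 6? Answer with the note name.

The scale is C D Eb F G A B.
The degree 6 is A; a diminished fifth above that is Eb — scale degree 3.

Eb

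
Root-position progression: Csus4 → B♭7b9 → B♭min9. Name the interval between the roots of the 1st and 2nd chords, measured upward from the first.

m7

The roots are C and B♭.
From C to B♭: 10 semitones over a seventh = minor.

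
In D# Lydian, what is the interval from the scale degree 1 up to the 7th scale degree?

The scale runs D# E# F## G## A# B# C##.
So we need the interval from D# up to C##.
D# up to C## spans 7 letter names and 11 semitones — a major seventh.

major 7th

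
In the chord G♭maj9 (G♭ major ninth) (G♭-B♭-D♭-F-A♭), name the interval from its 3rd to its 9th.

The 3rd is B♭ and the 9th is A♭.
B♭ up to A♭ is 10 semitones, a half step narrower than a major seventh, so the interval is minor.

minor seventh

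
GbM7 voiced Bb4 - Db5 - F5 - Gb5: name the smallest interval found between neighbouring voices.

m2

Adjacent intervals: Bb4→Db5 = minor third; Db5→F5 = major third; F5→Gb5 = minor second.
The smallest is F5 to Gb5, a minor second (1 semitone).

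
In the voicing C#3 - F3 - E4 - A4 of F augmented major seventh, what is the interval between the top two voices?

perfect fourth

Those voices are E4 and A4.
From E to A is 5 semitones, exactly the perfect fourth.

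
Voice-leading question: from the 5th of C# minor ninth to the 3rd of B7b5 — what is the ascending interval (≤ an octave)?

perfect 5th

The 5th of C# minor ninth is G#; the 3rd of B7b5 is D#.
Counting 5 letters and 7 half steps from G# gives a perfect fifth.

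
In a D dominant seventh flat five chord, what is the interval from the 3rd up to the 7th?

D7b5 (D dominant seventh flat five): D–F#–Ab–C.
3rd = F#; 7th = C.
5 letter names make it a fifth; at 6 semitones (a half step narrower than perfect) the quality is diminished.

diminished fifth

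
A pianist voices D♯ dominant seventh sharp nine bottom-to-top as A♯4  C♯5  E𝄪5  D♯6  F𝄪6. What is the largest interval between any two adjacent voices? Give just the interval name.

Adjacent intervals: A♯4→C♯5 = minor third; C♯5→E𝄪5 = augmented third; E𝄪5→D♯6 = diminished seventh; D♯6→F𝄪6 = major third.
The largest is E𝄪5 to D♯6, a diminished seventh (9 semitones).

diminished 7th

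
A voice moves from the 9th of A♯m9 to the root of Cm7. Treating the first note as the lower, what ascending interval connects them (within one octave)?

diminished second

A♯m9 has B♯ as its 9th, and Cm7 has C as its root.
B♯ up to C is 0 semitones, a whole step narrower than a major second, so the interval is diminished.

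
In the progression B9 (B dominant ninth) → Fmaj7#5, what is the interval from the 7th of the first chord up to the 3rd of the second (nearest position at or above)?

perfect unison

The 7th of B9 (B dominant ninth) is A; the 3rd of Fmaj7#5 is A.
Counting 1 letters and 0 half steps from A gives a perfect unison.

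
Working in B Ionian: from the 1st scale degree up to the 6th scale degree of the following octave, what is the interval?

The scale runs B C# D# E F# G# A#.
That puts B below G#.
B up to G# spans 13 letter names and 21 semitones — a major thirteenth.

major thirteenth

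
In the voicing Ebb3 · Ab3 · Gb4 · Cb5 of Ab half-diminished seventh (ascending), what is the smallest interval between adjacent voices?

perfect fourth

Adjacent intervals: Ebb3→Ab3 = augmented fourth; Ab3→Gb4 = minor seventh; Gb4→Cb5 = perfect fourth.
The smallest is Gb4 to Cb5, a perfect fourth (5 semitones).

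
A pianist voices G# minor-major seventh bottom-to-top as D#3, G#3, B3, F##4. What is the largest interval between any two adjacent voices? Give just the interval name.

augmented fifth

Adjacent intervals: D#3→G#3 = perfect fourth; G#3→B3 = minor third; B3→F##4 = augmented fifth.
The largest is B3 to F##4, an augmented fifth (8 semitones).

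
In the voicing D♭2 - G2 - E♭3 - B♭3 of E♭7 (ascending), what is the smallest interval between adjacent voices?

Adjacent intervals: D♭2→G2 = augmented fourth; G2→E♭3 = minor sixth; E♭3→B♭3 = perfect fifth.
The smallest is D♭2 to G2, an augmented fourth (6 semitones).

augmented fourth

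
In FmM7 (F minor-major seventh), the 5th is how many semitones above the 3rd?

4

F minor-major seventh is spelled F Ab C E.
Ab to C is a major third: 4 semitones.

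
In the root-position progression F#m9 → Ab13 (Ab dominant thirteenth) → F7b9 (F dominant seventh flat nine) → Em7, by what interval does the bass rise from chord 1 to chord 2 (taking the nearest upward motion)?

d3

The roots are F# and Ab.
F# up to Ab is 2 semitones, a whole step narrower than a major third, so the interval is diminished.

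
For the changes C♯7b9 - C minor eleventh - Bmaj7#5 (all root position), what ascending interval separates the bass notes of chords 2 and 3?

M7

The roots are C and B.
From C to B is 11 semitones, exactly the major seventh.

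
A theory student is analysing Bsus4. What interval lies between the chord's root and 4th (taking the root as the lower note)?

Spelling the chord: B-E-F♯.
That puts B below E.
B up to E spans 4 letter names and 5 semitones — a perfect fourth.

P4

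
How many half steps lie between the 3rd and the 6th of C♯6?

5

C♯6 (C♯ major sixth): C♯ E♯ G♯ A♯.
E♯ to A♯ is a perfect fourth: 5 semitones.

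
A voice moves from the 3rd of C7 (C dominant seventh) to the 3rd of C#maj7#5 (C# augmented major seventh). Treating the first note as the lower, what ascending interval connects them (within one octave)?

C7 (C dominant seventh) has E as its 3rd, and C#maj7#5 (C# augmented major seventh) has E# as its 3rd.
1 letter names make it a unison; at 1 semitone (a half step wider than perfect) the quality is augmented.

A1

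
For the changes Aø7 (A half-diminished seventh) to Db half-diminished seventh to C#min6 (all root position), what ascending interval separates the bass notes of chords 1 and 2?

diminished fourth

The roots are A and Db.
4 letter names make it a fourth; at 4 semitones (a half step narrower than perfect) the quality is diminished.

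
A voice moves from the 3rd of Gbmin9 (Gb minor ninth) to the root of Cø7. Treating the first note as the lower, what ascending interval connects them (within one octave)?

augmented 2nd

The 3rd of Gbmin9 (Gb minor ninth) is Bbb; the root of Cø7 is C.
Bbb up to C is 3 semitones, a half step wider than a major second, so the interval is augmented.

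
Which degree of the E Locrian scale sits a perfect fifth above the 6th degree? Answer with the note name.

The scale is E F G A B♭ C D.
The 6th degree is C; a perfect fifth above that is G — scale degree 3.

G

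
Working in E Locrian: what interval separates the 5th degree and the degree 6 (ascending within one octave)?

major second

E locrian: E F G A Bb C D.
5th degree = Bb; degree 6 = C.
Counting 2 letters and 2 half steps from Bb gives a major second.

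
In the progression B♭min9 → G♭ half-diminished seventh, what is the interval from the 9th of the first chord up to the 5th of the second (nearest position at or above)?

diminished second

The 9th of B♭min9 is C; the 5th of G♭ half-diminished seventh is D𝄫.
C up to D𝄫 is 0 semitones, a whole step narrower than a major second, so the interval is diminished.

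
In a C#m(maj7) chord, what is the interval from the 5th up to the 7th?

major third

Spelling the chord: C#–E–G#–B#.
5th = G#; 7th = B#.
Counting 3 letters and 4 half steps from G# gives a major third.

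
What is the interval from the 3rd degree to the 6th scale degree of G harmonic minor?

perfect 4th

Spelling G harmonic minor: G A Bb C D Eb F#.
3rd degree = Bb; degree 6 = Eb.
Bb up to Eb spans 4 letter names and 5 semitones — a perfect fourth.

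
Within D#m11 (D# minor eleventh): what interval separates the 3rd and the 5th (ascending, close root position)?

major 3rd

D# minor eleventh is spelled D#, F#, A#, C#, E#, G#.
3rd = F#; 5th = A#.
F# up to A# spans 3 letter names and 4 semitones — a major third.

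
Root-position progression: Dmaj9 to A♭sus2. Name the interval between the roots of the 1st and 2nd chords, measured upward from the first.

d5

The roots are D and A♭.
From D to A♭: 6 semitones over a fifth = diminished.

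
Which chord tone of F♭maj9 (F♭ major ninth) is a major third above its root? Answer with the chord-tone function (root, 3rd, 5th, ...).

3rd

F♭ major ninth: F♭, A♭, C♭, E♭, G♭.
The root is F♭. A major third above F♭ is A♭.
A♭ is the chord's 3rd.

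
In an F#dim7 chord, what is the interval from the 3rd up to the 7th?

diminished fifth

F#dim7 (F# diminished seventh): F#-A-C-Eb.
That puts A below Eb.
From A to Eb: 6 semitones over a fifth = diminished.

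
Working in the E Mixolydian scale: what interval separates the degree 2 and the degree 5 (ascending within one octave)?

The scale runs E F♯ G♯ A B C♯ D.
That puts F♯ below B.
From F♯ to B is 5 semitones, exactly the perfect fourth.

perfect fourth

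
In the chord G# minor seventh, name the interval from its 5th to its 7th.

G#-7: G#-B-D#-F#.
That puts D# below F#.
From D# to F#: 3 semitones over a third = minor.

minor third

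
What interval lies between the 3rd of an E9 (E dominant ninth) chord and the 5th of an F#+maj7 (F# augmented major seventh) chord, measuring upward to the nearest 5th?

augmented fourth

The 3rd of E9 (E dominant ninth) is G#; the 5th of F#+maj7 (F# augmented major seventh) is C##.
G# up to C## is 6 semitones, a half step wider than a perfect fourth, so the interval is augmented.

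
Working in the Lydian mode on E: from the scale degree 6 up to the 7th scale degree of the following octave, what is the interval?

E lydian: E F♯ G♯ A♯ B C♯ D♯.
So we need the interval from C♯ up to D♯.
Counting 9 letters and 14 half steps from C♯ gives a major ninth.

major ninth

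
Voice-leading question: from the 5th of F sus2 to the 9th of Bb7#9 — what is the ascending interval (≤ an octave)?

augmented unison

F sus2 has C as its 5th, and Bb7#9 has C# as its 9th.
C up to C# is 1 semitone, a half step wider than a perfect unison, so the interval is augmented.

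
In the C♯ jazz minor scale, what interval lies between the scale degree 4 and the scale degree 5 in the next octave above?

The scale runs C♯ D♯ E F♯ G♯ A♯ B♯.
That puts F♯ below G♯.
From F♯ to G♯ is 14 semitones, exactly the major ninth.

major 9th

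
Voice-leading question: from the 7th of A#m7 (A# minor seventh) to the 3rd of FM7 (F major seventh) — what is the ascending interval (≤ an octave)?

minor second

A#m7 (A# minor seventh) has G# as its 7th, and FM7 (F major seventh) has A as its 3rd.
From G# to A: 1 semitone over a second = minor.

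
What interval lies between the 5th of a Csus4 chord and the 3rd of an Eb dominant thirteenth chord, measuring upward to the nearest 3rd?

P1

Csus4 has G as its 5th, and Eb dominant thirteenth has G as its 3rd.
Counting 1 letters and 0 half steps from G gives a perfect unison.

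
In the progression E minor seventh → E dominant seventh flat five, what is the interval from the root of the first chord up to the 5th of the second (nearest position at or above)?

diminished fifth

The root of E minor seventh is E; the 5th of E dominant seventh flat five is Bb.
5 letter names make it a fifth; at 6 semitones (a half step narrower than perfect) the quality is diminished.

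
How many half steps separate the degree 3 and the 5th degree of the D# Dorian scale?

4

The scale is D# E# F# G# A# B# C#.
F# up to A# is a major third — 4 semitones.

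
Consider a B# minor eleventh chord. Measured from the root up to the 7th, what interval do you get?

The chord tones of B#m11 are B#, D#, F##, A#, C##, E#.
Root = B#; 7th = A#.
B# up to A# is 10 semitones, a half step narrower than a major seventh, so the interval is minor.

minor 7th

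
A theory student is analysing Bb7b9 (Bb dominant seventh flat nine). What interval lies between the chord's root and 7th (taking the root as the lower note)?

minor 7th

Bb dominant seventh flat nine is spelled Bb D F Ab Cb.
That puts Bb below Ab.
7 letter names make it a seventh; at 10 semitones (a half step narrower than major) the quality is minor.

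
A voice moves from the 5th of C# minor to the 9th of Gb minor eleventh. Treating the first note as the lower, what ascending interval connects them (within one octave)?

C# minor has G# as its 5th, and Gb minor eleventh has Ab as its 9th.
G# up to Ab is 0 semitones, a whole step narrower than a major second, so the interval is diminished.

diminished second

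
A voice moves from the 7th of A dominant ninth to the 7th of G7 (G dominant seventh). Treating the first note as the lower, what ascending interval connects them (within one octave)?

minor seventh

A dominant ninth has G as its 7th, and G7 (G dominant seventh) has F as its 7th.
7 letter names make it a seventh; at 10 semitones (a half step narrower than major) the quality is minor.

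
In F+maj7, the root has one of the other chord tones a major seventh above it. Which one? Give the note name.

The chord tones of F+maj7 are F, A, C#, E.
The root is F. A major seventh above F is E.
E is the chord's 7th.

E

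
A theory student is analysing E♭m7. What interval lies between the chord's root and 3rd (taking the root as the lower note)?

minor third

E♭min7 (E♭ minor seventh) is spelled E♭, G♭, B♭, D♭.
The root is E♭ and the 3rd is G♭.
3 letter names make it a third; at 3 semitones (a half step narrower than major) the quality is minor.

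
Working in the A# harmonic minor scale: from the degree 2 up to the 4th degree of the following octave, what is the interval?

A# harmonic minor: A# B# C# D# E# F# G##.
That puts B# below D#.
From B# to D#: 15 semitones over a tenth = minor.

minor tenth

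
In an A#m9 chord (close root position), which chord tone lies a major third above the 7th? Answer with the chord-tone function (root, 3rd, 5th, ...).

The chord tones of A#m9 are A# C# E# G# B#.
The 7th is G#. A major third above G# is B#.
B# is the chord's 9th.

9th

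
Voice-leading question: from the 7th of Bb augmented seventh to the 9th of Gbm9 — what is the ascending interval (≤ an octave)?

P1

Bb augmented seventh has Ab as its 7th, and Gbm9 has Ab as its 9th.
Ab up to Ab spans 1 letter names and 0 semitones — a perfect unison.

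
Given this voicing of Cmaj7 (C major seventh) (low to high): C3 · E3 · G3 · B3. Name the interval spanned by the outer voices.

major seventh

The outer voices are C3 and B3.
From C to B is 11 semitones, exactly the major seventh.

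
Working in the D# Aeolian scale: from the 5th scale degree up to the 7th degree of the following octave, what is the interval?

The scale runs D# E# F# G# A# B C#.
That puts A# below C#.
From A# to C#: 15 semitones over a tenth = minor.

minor tenth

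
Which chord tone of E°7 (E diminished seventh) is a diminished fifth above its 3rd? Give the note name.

Db

The chord tones of E diminished seventh are E G Bb Db.
The 3rd is G. A diminished fifth above G is Db.
Db is the chord's 7th.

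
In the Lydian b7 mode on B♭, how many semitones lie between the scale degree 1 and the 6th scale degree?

9

The scale is B♭ C D E F G A♭.
B♭ up to G is a major sixth — 9 semitones.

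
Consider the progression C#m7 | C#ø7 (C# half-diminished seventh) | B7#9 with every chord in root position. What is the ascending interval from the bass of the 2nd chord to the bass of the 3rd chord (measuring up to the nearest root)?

minor 7th

The roots are C# and B.
From C# to B: 10 semitones over a seventh = minor.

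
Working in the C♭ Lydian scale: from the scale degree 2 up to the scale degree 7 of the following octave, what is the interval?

C♭ lydian: C♭ D♭ E♭ F G♭ A♭ B♭.
That puts D♭ below B♭.
From D♭ to B♭ is 21 semitones, exactly the major thirteenth.

major thirteenth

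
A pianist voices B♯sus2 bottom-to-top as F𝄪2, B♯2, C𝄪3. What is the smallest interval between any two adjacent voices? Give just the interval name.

major 2nd

Adjacent intervals: F𝄪2→B♯2 = perfect fourth; B♯2→C𝄪3 = major second.
The smallest is B♯2 to C𝄪3, a major second (2 semitones).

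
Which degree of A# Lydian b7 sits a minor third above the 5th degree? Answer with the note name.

G#

The scale is A# B# C## D## E# F## G#.
The 5th degree is E#; a minor third above that is G# — scale degree 7.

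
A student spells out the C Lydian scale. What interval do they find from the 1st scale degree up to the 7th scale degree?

major seventh

Spelling the C Lydian scale: C D E F# G A B.
That puts C below B.
Counting 7 letters and 11 half steps from C gives a major seventh.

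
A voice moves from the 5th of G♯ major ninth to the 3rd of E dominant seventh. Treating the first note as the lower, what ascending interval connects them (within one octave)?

The 5th of G♯ major ninth is D♯; the 3rd of E dominant seventh is G♯.
From D♯ to G♯ is 5 semitones, exactly the perfect fourth.

perfect fourth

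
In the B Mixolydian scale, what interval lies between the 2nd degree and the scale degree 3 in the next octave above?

M9

The scale runs B C♯ D♯ E F♯ G♯ A.
2nd degree = C♯; 3rd degree (up an octave) = D♯.
From C♯ to D♯ is 14 semitones, exactly the major ninth.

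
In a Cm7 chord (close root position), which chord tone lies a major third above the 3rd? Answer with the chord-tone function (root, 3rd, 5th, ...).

5th

Cmin7 is spelled C-E♭-G-B♭.
The 3rd is E♭. A major third above E♭ is G.
G is the chord's 5th.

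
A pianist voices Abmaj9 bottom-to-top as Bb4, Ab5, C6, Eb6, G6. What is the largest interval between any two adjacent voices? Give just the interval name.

Adjacent intervals: Bb4→Ab5 = minor seventh; Ab5→C6 = major third; C6→Eb6 = minor third; Eb6→G6 = major third.
The largest is Bb4 to Ab5, a minor seventh (10 semitones).

minor seventh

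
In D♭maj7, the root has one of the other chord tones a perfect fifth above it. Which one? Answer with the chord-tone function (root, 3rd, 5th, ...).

5th

D♭Δ7: D♭, F, A♭, C.
The root is D♭. A perfect fifth above D♭ is A♭.
A♭ is the chord's 5th.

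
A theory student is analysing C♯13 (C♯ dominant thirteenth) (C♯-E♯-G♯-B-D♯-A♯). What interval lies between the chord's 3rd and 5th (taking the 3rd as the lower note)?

minor third

That puts E♯ below G♯.
E♯ up to G♯ is 3 semitones, a half step narrower than a major third, so the interval is minor.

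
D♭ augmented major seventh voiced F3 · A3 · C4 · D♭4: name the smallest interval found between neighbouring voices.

m2

Adjacent intervals: F3→A3 = major third; A3→C4 = minor third; C4→D♭4 = minor second.
The smallest is C4 to D♭4, a minor second (1 semitone).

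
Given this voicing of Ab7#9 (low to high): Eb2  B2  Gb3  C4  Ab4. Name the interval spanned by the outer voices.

perfect 18th

The outer voices are Eb2 and Ab4.
Counting 18 letters and 29 half steps from Eb gives a perfect 18th.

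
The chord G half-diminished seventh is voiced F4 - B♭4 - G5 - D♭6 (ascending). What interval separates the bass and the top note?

m13

The outer voices are F4 and D♭6.
F up to D♭ is 20 semitones, a half step narrower than a major thirteenth, so the interval is minor.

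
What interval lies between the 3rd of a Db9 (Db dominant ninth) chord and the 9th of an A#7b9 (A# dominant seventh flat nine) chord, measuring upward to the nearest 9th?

The 3rd of Db9 (Db dominant ninth) is F; the 9th of A#7b9 (A# dominant seventh flat nine) is B.
4 letter names make it a fourth; at 6 semitones (a half step wider than perfect) the quality is augmented.

augmented 4th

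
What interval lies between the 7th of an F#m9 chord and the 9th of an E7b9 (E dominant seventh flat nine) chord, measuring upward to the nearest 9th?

minor 2nd

The 7th of F#m9 is E; the 9th of E7b9 (E dominant seventh flat nine) is F.
From E to F: 1 semitone over a second = minor.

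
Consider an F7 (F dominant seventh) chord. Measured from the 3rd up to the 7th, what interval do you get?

diminished fifth

F7: F, A, C, E♭.
3rd = A; 7th = E♭.
A up to E♭ is 6 semitones, a half step narrower than a perfect fifth, so the interval is diminished.
That tritone between 3rd and 7th is what gives the dominant seventh its pull toward resolution.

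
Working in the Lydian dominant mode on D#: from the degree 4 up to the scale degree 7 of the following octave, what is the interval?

diminished eleventh

Spelling the Lydian dominant mode on D#: D# E# F## G## A# B# C#.
The degree 4 is G## and the scale degree 7 (up an octave) is C#.
G## up to C# is 16 semitones, a half step narrower than a perfect eleventh, so the interval is diminished.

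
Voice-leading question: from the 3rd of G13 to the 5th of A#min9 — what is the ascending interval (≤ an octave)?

A4

The 3rd of G13 is B; the 5th of A#min9 is E#.
From B to E#: 6 semitones over a fourth = augmented.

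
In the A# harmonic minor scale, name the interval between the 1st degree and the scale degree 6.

A# harmonic minor: A# B# C# D# E# F# G##.
That puts A# below F#.
A# up to F# is 8 semitones, a half step narrower than a major sixth, so the interval is minor.

minor sixth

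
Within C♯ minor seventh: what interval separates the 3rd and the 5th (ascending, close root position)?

major third

C♯min7 (C♯ minor seventh) is spelled C♯ E G♯ B.
The 3rd is E and the 5th is G♯.
E up to G♯ spans 3 letter names and 4 semitones — a major third.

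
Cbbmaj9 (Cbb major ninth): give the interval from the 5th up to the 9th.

Cbbmaj9: Cbb-Ebb-Gbb-Bbb-Dbb.
5th = Gbb; 9th = Dbb.
From Gbb to Dbb is 7 semitones, exactly the perfect fifth.

perfect fifth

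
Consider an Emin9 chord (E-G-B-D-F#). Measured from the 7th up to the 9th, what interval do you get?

M3

That puts D below F#.
D up to F# spans 3 letter names and 4 semitones — a major third.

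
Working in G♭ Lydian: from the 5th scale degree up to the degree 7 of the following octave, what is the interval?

major 10th

G♭ lydian: G♭ A♭ B♭ C D♭ E♭ F.
That puts D♭ below F.
From D♭ to F is 16 semitones, exactly the major tenth.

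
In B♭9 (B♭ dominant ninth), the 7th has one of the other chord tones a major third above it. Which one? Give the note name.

The chord tones of B♭9 are B♭-D-F-A♭-C.
The 7th is A♭. A major third above A♭ is C.
C is the chord's 9th.

C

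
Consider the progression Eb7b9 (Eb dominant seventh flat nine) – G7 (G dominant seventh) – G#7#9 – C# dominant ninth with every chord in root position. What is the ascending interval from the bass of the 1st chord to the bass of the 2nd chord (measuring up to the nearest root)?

major 3rd

The roots are Eb and G.
Counting 3 letters and 4 half steps from Eb gives a major third.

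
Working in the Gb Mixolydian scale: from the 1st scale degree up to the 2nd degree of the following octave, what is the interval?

major 9th

The scale runs Gb Ab Bb Cb Db Eb Fb.
The 1st scale degree is Gb and the 2nd scale degree (up an octave) is Ab.
From Gb to Ab is 14 semitones, exactly the major ninth.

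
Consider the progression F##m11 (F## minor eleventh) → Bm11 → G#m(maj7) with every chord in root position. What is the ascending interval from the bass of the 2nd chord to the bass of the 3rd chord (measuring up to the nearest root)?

The roots are B and G#.
From B to G# is 9 semitones, exactly the major sixth.

major sixth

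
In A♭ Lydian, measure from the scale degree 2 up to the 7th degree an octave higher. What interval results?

Spelling A♭ Lydian: A♭ B♭ C D E♭ F G.
That puts B♭ below G.
From B♭ to G is 21 semitones, exactly the major thirteenth.

major 13th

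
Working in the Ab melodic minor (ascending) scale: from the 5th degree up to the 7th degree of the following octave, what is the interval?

Spelling the Ab melodic minor (ascending) scale: Ab Bb Cb Db Eb F G.
That puts Eb below G.
Eb up to G spans 10 letter names and 16 semitones — a major tenth.

major tenth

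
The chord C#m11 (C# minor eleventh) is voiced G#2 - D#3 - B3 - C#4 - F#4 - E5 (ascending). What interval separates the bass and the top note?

minor 20th

The outer voices are G#2 and E5.
20 letter names make it a 20th; at 32 semitones (a half step narrower than major) the quality is minor.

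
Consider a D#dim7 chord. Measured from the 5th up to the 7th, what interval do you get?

The chord tones of D# diminished seventh are D#-F#-A-C.
5th = A; 7th = C.
From A to C: 3 semitones over a third = minor.

minor third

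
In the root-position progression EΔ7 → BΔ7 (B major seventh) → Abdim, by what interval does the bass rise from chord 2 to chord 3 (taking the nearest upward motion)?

diminished seventh

The roots are B and Ab.
B up to Ab is 9 semitones, a whole step narrower than a major seventh, so the interval is diminished.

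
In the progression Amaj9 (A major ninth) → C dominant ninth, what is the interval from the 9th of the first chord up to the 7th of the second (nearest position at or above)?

Amaj9 (A major ninth) has B as its 9th, and C dominant ninth has Bb as its 7th.
From B to Bb: 11 semitones over an octave = diminished.

diminished octave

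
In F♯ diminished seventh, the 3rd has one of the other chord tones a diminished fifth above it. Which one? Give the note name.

Spelling the chord: F♯, A, C, E♭.
The 3rd is A. A diminished fifth above A is E♭.
E♭ is the chord's 7th.

Eb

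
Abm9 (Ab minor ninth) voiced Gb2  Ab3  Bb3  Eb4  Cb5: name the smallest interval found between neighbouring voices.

major second

Adjacent intervals: Gb2→Ab3 = major ninth; Ab3→Bb3 = major second; Bb3→Eb4 = perfect fourth; Eb4→Cb5 = minor sixth.
The smallest is Ab3 to Bb3, a major second (2 semitones).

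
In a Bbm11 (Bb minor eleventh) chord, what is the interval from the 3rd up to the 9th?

major 7th

Bbm11 is spelled Bb, Db, F, Ab, C, Eb.
That puts Db below C.
Counting 7 letters and 11 half steps from Db gives a major seventh.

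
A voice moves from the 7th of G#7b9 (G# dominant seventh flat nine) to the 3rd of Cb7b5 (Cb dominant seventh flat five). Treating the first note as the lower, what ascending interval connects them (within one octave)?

G#7b9 (G# dominant seventh flat nine) has F# as its 7th, and Cb7b5 (Cb dominant seventh flat five) has Eb as its 3rd.
7 letter names make it a seventh; at 9 semitones (a whole step narrower than major) the quality is diminished.

diminished 7th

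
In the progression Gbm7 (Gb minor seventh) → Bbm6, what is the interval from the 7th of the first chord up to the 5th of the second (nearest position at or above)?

Gbm7 (Gb minor seventh) has Fb as its 7th, and Bbm6 has F as its 5th.
Fb up to F is 1 semitone, a half step wider than a perfect unison, so the interval is augmented.

augmented unison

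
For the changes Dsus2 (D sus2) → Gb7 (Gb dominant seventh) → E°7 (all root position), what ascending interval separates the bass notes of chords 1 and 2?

diminished fourth

The roots are D and Gb.
4 letter names make it a fourth; at 4 semitones (a half step narrower than perfect) the quality is diminished.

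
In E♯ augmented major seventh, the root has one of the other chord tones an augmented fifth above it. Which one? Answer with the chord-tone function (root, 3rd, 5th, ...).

5th

The chord tones of E♯maj7#5 (E♯ augmented major seventh) are E♯ G𝄪 B𝄪 D𝄪.
The root is E♯. An augmented fifth above E♯ is B𝄪.
B𝄪 is the chord's 5th.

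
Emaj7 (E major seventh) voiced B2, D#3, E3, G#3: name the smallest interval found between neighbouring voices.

Adjacent intervals: B2→D#3 = major third; D#3→E3 = minor second; E3→G#3 = major third.
The smallest is D#3 to E3, a minor second (1 semitone).

minor second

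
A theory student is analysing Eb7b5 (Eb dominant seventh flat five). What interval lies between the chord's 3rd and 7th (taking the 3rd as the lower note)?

diminished fifth

Eb7b5 (Eb dominant seventh flat five): Eb G Bbb Db.
That puts G below Db.
From G to Db: 6 semitones over a fifth = diminished.
This 3–7 tritone is the characteristic tension at the heart of the dominant sound.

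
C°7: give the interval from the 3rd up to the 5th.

m3

Cdim7 (C diminished seventh) is spelled C-Eb-Gb-Bbb.
The 3rd is Eb and the 5th is Gb.
3 letter names make it a third; at 3 semitones (a half step narrower than major) the quality is minor.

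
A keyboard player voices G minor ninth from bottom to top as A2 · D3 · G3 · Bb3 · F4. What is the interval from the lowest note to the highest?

minor 13th

The outer voices are A2 and F4.
13 letter names make it a thirteenth; at 20 semitones (a half step narrower than major) the quality is minor.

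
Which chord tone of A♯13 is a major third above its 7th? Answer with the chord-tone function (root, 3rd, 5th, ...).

A♯13 (A♯ dominant thirteenth) is spelled A♯, C𝄪, E♯, G♯, B♯, F𝄪.
The 7th is G♯. A major third above G♯ is B♯.
B♯ is the chord's 9th.

9th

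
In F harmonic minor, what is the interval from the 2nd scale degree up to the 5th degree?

The scale runs F G Ab Bb C Db E.
2nd scale degree = G; scale degree 5 = C.
From G to C is 5 semitones, exactly the perfect fourth.

perfect fourth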